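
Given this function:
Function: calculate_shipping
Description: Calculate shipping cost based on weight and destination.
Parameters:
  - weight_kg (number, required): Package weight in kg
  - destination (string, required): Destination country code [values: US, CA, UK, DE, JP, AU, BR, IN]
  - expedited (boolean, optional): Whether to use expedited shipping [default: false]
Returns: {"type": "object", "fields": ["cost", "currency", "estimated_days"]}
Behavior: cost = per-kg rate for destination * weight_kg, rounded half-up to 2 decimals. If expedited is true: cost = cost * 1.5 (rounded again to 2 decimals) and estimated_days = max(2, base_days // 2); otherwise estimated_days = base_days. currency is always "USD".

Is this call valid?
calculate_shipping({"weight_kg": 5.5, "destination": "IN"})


Checking all required parameters present and types match... All valid.
Valid


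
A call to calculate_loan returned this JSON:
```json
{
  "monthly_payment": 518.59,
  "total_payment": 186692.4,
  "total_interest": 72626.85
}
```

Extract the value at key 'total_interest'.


72626.85


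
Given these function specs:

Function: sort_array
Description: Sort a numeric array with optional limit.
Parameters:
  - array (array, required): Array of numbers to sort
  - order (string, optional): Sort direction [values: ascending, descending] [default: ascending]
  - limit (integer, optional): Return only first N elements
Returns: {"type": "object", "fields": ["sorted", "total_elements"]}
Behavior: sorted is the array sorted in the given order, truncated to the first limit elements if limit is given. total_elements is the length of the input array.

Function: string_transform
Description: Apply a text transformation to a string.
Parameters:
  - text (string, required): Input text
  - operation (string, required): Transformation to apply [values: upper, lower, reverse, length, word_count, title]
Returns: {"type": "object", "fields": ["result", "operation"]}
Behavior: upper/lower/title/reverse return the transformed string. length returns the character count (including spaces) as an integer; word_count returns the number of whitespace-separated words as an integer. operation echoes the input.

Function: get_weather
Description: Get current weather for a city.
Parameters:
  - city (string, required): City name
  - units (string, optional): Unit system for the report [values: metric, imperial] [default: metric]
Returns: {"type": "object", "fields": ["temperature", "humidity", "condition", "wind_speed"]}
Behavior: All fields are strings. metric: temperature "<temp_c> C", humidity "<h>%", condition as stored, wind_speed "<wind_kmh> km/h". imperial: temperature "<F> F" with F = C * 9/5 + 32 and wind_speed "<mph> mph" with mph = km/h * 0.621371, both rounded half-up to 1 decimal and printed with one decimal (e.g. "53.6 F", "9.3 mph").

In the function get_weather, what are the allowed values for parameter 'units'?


The get_weather spec declares:
  - units (string, optional): Unit system for the report [values: metric, imperial] [default: metric]
Allowed values:
metric, imperial


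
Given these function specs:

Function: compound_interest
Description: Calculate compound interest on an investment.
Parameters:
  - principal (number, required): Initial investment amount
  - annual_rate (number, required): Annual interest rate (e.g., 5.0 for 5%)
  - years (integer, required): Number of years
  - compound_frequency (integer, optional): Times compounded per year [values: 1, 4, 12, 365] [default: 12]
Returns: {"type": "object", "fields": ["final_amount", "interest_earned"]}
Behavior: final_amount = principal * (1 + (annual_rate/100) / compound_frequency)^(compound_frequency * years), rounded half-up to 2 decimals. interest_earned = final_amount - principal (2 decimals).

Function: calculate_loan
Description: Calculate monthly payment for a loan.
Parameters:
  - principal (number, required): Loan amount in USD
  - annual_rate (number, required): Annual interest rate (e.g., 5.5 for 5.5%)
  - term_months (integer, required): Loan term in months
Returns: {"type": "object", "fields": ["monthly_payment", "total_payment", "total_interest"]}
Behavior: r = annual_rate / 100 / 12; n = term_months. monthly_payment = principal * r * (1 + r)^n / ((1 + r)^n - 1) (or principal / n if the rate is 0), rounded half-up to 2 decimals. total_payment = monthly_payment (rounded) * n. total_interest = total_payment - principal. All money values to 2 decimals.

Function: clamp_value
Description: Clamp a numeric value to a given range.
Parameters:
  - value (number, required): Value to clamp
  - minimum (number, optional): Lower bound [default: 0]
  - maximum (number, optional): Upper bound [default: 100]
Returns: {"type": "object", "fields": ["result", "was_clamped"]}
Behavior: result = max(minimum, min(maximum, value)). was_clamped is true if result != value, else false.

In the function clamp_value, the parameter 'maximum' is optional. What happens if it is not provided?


The clamp_value spec declares:
  - maximum (number, optional): Upper bound [default: 100]
It defaults to 100


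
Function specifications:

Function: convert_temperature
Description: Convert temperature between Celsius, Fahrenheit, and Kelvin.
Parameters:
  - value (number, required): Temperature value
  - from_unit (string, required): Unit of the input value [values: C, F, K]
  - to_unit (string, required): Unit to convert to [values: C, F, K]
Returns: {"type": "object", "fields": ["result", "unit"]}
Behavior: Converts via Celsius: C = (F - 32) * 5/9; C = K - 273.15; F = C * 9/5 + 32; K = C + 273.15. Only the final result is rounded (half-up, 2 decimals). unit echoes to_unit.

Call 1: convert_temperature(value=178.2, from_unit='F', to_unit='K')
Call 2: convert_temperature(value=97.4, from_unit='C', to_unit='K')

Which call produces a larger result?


Call 1:
  To C: (178.2 - 32) * 5/9 = 81.222222
  To K: 81.222222 + 273.15 = 354.372222
  Round to 2 decimals: 354.37
  -> 354.37 K
Call 2:
  Input already in C: 97.4
  To K: 97.4 + 273.15 = 370.55
  Round to 2 decimals: 370.55
  -> 370.55 K
Call 2 (370.55 K)


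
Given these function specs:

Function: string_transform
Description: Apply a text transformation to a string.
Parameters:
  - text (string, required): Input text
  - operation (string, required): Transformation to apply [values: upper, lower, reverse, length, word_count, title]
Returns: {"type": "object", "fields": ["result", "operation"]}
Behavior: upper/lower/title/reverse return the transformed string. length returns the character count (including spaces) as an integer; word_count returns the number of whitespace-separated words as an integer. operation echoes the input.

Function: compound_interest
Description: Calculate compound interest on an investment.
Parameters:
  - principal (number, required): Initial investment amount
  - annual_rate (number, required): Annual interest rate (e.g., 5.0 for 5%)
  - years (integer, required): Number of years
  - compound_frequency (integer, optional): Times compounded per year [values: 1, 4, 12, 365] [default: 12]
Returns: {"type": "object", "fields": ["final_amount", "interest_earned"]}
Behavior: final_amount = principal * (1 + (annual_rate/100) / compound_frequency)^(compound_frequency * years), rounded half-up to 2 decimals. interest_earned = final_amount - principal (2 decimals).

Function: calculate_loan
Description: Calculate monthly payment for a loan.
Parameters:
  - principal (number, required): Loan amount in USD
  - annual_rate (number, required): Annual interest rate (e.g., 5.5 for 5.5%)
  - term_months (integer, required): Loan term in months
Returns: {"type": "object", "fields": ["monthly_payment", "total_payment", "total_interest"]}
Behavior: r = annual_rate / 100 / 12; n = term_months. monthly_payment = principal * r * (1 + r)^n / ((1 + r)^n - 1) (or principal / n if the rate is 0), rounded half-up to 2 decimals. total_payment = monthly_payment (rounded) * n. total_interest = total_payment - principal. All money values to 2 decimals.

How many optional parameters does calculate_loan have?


Parameters of calculate_loan: principal (required), annual_rate (required), term_months (required)
Optional count:
0


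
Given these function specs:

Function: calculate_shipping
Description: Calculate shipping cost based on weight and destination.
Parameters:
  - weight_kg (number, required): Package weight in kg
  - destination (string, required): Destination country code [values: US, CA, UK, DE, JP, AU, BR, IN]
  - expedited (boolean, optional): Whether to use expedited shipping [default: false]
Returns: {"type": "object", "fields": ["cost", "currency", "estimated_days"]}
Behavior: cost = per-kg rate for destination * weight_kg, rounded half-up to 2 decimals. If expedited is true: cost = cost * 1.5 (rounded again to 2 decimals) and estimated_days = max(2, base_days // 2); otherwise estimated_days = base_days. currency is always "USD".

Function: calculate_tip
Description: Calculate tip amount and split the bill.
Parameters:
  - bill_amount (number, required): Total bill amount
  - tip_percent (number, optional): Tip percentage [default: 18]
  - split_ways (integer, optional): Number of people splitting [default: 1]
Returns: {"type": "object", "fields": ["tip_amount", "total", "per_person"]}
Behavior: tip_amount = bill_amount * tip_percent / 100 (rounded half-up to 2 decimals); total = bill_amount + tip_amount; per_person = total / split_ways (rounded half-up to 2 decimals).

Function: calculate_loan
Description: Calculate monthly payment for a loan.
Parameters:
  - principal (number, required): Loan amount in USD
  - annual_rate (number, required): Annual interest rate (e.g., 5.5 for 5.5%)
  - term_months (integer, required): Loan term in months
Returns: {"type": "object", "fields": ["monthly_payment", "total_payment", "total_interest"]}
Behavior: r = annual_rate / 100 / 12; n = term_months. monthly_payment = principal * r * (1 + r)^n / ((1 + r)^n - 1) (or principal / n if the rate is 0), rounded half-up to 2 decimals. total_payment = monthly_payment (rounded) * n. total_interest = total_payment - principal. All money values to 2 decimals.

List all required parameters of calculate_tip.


Parameters of calculate_tip and their required/optional flag:
  bill_amount: required
  tip_percent: optional
  split_ways: optional
bill_amount


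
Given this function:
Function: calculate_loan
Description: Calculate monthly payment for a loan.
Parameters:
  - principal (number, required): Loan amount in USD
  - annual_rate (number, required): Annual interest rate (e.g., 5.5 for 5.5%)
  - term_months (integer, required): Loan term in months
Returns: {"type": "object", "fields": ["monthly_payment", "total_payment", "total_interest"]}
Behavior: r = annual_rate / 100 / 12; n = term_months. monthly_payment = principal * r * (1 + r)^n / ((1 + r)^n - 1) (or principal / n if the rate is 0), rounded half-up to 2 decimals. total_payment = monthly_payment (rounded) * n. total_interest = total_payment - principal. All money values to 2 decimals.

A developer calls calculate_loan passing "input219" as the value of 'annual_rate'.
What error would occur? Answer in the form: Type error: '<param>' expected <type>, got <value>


Spec: 'annual_rate' is declared as number; "input219" is a string.
Type error: 'annual_rate' expected number, got "input219"


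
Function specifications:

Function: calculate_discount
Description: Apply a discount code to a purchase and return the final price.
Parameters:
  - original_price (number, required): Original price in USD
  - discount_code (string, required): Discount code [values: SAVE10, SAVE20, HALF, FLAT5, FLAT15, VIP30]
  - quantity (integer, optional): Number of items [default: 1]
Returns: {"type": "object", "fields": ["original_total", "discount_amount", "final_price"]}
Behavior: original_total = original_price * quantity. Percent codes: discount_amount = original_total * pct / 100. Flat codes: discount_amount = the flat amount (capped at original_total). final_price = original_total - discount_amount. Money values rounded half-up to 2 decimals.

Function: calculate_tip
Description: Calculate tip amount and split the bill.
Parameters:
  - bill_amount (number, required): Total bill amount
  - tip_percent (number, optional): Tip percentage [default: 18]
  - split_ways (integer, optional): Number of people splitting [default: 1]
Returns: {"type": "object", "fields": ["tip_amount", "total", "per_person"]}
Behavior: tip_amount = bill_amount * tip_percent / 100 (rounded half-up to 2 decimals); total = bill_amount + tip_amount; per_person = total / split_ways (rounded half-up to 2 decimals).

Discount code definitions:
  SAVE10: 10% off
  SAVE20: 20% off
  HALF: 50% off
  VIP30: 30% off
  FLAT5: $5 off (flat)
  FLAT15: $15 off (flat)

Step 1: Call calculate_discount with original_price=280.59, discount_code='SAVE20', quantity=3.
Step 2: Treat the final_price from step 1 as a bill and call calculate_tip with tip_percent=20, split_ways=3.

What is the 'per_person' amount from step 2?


Step 1: calculate_discount(original_price=280.59, discount_code=SAVE20, quantity=3)
  original_total = 280.59 * 3 = 841.77
  SAVE20 = 20% off: discount_amount = 841.77 * 20/100 = 168.354 -> 168.35
  final_price = 841.77 - 168.35 = 673.42
  -> final_price = 673.42
Step 2: calculate_tip(bill_amount=673.42, tip_percent=20, split_ways=3)
  tip_amount = 673.42 * 20/100 = 134.684 -> 134.68
  total = 673.42 + 134.68 = 808.10
  per_person = 808.10 / 3 = 269.366667 -> 269.37
  -> per_person = 269.37
$269.37


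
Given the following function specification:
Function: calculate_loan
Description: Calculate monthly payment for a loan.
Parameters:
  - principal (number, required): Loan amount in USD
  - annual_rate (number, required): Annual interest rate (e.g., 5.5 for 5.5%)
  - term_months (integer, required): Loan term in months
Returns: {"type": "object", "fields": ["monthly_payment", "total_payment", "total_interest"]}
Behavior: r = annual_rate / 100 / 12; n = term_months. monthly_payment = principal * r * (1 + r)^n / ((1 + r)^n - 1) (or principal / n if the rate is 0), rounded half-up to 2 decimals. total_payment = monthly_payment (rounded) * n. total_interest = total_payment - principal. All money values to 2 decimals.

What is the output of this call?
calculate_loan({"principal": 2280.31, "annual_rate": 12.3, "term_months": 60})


r = 12.3 / 100 / 12 = 0.01025 (keep full precision)
(1 + r)^60 = 1.8438753
monthly_payment = 2280.31 * 0.01025 * 1.8438753 / (1.8438753 - 1) = 51.070608 -> 51.07
total_payment = 51.07 * 60 = 3064.20
total_interest = 3064.20 - 2280.31 = 783.89
Output:
{"monthly_payment": 51.07, "total_payment": 3064.2, "total_interest": 783.89}


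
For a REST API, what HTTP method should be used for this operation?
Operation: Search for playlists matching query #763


GET = read, POST = create, PUT = update/replace, DELETE = remove
This operation is a read.
GET


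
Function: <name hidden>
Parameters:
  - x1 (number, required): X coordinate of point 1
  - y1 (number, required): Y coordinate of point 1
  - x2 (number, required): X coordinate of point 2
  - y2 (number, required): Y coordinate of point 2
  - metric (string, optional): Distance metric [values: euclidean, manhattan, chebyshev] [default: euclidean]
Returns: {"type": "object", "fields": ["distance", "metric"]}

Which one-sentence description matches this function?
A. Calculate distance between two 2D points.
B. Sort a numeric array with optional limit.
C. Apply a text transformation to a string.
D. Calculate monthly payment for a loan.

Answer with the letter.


Parameters x1, y1, x2, y2, metric and return ["distance", "metric"] fit: Calculate distance between two 2D points.
A


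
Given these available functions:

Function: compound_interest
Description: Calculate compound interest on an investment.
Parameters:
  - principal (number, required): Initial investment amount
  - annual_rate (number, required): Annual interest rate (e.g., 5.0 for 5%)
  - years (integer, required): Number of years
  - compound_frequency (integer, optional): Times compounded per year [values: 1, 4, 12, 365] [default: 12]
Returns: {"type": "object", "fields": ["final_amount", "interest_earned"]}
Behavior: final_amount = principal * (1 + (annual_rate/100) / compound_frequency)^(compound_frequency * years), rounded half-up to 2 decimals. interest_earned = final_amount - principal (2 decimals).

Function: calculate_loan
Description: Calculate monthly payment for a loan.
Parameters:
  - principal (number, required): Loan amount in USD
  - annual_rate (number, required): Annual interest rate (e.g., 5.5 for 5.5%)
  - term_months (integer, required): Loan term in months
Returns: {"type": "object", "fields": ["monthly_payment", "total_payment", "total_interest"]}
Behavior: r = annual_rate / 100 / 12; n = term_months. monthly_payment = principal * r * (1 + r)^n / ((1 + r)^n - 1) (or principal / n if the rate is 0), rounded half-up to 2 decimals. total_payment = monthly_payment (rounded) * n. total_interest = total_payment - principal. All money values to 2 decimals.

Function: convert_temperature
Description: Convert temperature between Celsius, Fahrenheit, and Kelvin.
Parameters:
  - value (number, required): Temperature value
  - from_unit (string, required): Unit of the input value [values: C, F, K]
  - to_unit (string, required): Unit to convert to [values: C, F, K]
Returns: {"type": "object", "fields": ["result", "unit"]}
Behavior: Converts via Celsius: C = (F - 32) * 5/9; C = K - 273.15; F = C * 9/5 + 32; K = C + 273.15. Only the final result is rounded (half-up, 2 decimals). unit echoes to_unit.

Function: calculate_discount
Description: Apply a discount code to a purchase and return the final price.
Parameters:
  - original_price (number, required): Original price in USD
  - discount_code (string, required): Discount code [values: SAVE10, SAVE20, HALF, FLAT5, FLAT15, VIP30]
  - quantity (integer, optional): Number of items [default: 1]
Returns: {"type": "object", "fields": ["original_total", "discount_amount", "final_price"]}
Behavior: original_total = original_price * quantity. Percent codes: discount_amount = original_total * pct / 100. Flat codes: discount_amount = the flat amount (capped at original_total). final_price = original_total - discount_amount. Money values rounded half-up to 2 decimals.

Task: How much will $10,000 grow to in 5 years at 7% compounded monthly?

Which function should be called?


The task needs a function whose description is: Calculate compound interest on an investment.
compound_interest


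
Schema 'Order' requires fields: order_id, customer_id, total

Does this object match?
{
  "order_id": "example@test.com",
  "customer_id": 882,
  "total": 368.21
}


Checking required fields... All present.
Valid - all required fields present


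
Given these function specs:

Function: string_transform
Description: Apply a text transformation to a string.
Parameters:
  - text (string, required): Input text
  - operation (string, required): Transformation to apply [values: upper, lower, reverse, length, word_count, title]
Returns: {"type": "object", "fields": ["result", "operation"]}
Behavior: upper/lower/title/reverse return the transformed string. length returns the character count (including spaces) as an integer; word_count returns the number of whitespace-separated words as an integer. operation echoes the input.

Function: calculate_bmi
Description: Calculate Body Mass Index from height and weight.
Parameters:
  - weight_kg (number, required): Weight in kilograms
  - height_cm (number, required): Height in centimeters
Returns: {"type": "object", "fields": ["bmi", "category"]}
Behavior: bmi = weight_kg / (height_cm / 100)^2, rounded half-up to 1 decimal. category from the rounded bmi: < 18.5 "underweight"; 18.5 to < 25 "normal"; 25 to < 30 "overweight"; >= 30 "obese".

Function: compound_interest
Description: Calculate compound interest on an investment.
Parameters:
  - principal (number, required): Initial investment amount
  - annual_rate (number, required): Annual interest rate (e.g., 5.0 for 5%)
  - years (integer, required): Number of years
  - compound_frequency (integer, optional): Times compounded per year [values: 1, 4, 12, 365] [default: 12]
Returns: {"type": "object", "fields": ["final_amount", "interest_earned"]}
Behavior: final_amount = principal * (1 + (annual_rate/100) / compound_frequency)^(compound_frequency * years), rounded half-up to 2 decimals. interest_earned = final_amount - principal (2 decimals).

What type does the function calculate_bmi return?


The calculate_bmi spec declares Returns: {"type": "object", "fields": ["bmi", "category"]}
Type:
object


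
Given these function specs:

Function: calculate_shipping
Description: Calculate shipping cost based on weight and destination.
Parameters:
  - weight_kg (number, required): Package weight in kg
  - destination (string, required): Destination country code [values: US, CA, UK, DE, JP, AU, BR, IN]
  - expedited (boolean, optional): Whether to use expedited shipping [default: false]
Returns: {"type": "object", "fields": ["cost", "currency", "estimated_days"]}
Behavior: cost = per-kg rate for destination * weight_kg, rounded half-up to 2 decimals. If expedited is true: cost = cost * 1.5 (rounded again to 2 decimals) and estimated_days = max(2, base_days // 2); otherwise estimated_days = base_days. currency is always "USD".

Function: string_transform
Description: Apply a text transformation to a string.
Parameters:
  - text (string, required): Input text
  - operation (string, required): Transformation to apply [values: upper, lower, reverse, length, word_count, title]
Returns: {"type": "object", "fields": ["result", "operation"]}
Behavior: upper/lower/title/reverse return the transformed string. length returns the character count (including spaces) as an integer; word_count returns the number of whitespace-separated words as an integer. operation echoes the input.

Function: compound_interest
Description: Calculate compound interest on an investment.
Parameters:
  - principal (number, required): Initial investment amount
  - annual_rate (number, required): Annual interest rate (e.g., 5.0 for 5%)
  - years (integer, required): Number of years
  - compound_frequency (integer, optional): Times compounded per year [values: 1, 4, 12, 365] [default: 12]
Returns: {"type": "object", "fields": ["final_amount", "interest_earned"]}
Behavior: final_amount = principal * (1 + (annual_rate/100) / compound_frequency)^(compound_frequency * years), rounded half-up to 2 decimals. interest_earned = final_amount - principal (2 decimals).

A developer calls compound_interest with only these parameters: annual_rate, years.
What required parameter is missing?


Required parameters: principal, annual_rate, years
Provided: annual_rate, years
Missing: principal
principal


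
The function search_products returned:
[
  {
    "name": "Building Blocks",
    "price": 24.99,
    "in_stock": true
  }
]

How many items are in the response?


Items: Building Blocks
1


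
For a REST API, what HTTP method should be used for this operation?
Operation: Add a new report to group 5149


GET = read, POST = create, PUT = update/replace, DELETE = remove
This operation is a create.
POST


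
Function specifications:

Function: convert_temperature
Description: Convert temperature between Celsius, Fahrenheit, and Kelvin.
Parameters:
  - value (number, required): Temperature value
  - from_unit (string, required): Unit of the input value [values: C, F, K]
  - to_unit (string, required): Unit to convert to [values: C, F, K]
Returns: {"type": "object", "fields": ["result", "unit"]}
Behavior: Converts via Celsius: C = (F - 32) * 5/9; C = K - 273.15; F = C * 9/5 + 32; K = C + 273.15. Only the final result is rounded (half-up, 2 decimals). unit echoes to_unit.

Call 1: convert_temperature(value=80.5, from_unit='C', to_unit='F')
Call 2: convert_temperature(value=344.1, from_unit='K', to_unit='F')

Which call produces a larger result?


Call 1:
  Input already in C: 80.5
  To F: 80.5 * 9/5 + 32 = 176.9
  Round to 2 decimals: 176.9
  -> 176.9 F
Call 2:
  To C: 344.1 - 273.15 = 70.95
  To F: 70.95 * 9/5 + 32 = 159.71
  Round to 2 decimals: 159.71
  -> 159.71 F
Call 1 (176.9 F)


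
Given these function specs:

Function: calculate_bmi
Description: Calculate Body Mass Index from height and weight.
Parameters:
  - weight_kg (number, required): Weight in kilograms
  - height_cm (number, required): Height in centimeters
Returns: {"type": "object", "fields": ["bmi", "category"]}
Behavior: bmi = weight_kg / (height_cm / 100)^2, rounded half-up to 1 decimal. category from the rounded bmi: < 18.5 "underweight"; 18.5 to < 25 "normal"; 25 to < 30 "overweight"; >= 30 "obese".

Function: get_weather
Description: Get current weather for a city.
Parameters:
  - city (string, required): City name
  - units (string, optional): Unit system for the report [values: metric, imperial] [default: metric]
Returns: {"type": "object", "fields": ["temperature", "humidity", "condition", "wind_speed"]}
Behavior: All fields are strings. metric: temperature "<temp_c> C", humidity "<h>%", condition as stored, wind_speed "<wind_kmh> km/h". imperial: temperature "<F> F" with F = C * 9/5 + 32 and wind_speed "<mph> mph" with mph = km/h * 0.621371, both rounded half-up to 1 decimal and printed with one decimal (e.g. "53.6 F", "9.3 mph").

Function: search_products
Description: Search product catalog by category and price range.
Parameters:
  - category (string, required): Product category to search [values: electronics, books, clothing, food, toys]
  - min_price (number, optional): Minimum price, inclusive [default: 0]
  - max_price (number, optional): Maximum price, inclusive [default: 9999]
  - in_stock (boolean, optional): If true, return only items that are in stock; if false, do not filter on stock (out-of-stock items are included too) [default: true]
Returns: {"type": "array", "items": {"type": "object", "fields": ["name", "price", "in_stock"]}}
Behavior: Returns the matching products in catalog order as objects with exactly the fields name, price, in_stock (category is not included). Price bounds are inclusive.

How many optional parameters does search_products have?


Parameters of search_products: category (required), min_price (optional), max_price (optional), in_stock (optional)
Optional count:
3


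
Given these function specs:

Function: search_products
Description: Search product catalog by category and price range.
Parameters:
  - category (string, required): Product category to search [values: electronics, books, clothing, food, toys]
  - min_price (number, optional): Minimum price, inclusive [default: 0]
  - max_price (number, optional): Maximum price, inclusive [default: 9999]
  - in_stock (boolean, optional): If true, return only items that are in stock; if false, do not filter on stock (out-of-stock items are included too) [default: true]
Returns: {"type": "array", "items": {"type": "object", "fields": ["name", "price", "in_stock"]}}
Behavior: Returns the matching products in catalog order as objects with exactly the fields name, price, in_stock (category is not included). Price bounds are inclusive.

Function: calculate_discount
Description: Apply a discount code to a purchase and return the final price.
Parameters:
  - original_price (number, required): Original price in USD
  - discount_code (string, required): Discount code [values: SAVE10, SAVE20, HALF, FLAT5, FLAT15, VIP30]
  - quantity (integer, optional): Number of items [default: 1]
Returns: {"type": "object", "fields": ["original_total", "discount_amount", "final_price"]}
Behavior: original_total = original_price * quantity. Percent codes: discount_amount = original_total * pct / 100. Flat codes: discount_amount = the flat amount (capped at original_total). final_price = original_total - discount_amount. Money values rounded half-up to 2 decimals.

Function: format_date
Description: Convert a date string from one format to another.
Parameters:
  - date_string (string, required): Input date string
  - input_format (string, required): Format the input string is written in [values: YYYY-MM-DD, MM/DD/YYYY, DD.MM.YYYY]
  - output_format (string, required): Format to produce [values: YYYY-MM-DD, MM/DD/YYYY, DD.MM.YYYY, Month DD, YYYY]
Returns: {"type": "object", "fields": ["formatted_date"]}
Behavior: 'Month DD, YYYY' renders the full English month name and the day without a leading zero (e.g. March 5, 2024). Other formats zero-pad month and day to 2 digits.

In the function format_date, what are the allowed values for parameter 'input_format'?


The format_date spec declares:
  - input_format (string, required): Format the input string is written in [values: YYYY-MM-DD, MM/DD/YYYY, DD.MM.YYYY]
Allowed values:
YYYY-MM-DD, MM/DD/YYYY, DD.MM.YYYY


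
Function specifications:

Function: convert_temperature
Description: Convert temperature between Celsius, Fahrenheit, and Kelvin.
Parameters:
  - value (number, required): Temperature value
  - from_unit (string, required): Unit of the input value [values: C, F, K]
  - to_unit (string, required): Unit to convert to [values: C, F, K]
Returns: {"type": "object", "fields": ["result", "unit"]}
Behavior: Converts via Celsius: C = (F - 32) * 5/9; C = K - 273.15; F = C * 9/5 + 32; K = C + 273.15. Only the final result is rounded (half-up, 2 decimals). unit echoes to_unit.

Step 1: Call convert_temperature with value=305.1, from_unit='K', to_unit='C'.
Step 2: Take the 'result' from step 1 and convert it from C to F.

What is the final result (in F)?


Step 1: convert_temperature(value=305.1, from_unit=K, to_unit=C)
  To C: 305.1 - 273.15 = 31.95
  Target is C: 31.95
  Round to 2 decimals: 31.95
  -> result = 31.95 C
Step 2: convert_temperature(value=31.95, from_unit=C, to_unit=F)
  Input already in C: 31.95
  To F: 31.95 * 9/5 + 32 = 89.51
  Round to 2 decimals: 89.51
  -> result = 89.51 F
89.51 F


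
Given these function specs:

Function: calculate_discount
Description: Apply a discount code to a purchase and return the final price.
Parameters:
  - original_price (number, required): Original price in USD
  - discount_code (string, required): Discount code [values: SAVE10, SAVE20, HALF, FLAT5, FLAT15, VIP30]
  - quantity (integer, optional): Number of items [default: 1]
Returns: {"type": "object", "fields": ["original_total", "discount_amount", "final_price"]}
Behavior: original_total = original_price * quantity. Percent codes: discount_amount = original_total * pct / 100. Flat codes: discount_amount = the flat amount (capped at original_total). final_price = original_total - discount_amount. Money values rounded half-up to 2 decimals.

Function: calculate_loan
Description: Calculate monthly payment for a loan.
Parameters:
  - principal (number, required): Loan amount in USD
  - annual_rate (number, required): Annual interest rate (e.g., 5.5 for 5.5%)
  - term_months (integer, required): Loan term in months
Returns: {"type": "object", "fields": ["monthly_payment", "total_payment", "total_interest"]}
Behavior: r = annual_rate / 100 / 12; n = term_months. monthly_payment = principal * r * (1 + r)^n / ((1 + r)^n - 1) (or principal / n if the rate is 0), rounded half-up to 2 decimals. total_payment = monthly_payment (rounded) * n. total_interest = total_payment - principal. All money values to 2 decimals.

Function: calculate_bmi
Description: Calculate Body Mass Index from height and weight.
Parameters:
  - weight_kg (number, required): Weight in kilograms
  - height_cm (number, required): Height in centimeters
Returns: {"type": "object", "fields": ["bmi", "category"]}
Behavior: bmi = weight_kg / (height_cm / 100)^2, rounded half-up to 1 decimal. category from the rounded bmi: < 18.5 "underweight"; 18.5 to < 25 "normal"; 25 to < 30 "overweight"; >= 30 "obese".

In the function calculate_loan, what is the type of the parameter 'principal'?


The calculate_loan spec declares:
  - principal (number, required): Loan amount in USD
Type:
number


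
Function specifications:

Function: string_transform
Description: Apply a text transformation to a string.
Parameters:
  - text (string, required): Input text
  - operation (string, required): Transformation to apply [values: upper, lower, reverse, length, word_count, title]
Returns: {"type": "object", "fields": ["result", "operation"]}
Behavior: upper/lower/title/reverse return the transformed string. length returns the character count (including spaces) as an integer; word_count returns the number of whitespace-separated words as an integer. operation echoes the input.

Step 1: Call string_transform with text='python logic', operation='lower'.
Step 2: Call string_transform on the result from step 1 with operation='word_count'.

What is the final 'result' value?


Step 1: string_transform(text='python logic', operation='lower')
  -> result = 'python logic'
Step 2: string_transform(text='python logic', operation='word_count')
  words: python, logic -> 2
  -> result = 2
2


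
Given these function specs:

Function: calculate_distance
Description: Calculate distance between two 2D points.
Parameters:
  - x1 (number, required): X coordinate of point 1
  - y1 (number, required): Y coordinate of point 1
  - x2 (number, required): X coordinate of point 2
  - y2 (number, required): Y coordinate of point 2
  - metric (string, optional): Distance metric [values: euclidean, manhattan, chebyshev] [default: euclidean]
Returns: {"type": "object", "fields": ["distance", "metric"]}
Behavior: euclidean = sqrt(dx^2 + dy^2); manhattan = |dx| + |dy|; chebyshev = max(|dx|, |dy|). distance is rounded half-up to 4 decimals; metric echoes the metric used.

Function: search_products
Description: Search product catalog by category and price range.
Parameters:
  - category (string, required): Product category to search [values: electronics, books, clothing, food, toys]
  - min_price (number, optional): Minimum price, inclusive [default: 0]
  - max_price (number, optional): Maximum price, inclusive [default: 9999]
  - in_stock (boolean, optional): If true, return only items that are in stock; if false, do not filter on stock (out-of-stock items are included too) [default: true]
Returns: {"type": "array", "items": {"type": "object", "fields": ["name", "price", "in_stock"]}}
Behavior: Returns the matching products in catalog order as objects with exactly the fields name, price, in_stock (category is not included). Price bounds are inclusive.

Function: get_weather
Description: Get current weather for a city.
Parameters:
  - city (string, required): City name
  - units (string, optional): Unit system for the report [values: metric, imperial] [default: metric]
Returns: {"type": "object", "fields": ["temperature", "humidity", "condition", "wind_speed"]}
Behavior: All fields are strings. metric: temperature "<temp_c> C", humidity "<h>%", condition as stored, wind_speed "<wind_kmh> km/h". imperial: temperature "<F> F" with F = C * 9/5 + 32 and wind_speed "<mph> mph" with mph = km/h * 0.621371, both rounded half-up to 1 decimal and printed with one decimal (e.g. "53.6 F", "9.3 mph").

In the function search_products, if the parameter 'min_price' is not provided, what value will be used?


The search_products spec declares:
  - min_price (number, optional): Minimum price, inclusive [default: 0]
Default:
0


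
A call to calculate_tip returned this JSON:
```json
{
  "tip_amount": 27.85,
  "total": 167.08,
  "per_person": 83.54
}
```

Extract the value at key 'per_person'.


83.54


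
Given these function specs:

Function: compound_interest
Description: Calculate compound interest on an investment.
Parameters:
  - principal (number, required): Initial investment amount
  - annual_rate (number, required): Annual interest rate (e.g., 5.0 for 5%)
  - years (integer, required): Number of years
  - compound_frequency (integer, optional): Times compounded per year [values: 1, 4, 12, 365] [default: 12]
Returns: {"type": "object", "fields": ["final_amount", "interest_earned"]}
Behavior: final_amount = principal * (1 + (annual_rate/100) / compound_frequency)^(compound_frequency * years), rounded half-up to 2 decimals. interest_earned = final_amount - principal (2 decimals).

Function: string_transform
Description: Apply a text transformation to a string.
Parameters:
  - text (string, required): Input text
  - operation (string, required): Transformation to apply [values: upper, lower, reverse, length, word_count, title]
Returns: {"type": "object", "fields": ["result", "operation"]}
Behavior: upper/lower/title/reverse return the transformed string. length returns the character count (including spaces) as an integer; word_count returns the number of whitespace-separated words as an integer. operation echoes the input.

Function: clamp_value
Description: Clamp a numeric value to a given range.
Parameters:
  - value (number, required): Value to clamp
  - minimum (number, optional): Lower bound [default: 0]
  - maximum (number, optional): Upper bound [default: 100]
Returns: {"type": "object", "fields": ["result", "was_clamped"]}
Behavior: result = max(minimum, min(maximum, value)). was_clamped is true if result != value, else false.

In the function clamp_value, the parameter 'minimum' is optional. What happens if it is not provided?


The clamp_value spec declares:
  - minimum (number, optional): Lower bound [default: 0]
It defaults to 0


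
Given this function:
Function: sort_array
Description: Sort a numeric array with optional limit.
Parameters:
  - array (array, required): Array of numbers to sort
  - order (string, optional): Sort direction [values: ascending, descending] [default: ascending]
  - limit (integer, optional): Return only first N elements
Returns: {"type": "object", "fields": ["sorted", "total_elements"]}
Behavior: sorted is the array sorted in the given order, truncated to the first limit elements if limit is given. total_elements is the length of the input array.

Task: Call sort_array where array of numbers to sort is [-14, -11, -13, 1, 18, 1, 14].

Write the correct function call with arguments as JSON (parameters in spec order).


Mapping each described value to its parameter name:
  'Array of numbers to sort' -> array = [-14, -11, -13, 1, 18, 1, 14]
sort_array({"array": [-14, -11, -13, 1, 18, 1, 14]})


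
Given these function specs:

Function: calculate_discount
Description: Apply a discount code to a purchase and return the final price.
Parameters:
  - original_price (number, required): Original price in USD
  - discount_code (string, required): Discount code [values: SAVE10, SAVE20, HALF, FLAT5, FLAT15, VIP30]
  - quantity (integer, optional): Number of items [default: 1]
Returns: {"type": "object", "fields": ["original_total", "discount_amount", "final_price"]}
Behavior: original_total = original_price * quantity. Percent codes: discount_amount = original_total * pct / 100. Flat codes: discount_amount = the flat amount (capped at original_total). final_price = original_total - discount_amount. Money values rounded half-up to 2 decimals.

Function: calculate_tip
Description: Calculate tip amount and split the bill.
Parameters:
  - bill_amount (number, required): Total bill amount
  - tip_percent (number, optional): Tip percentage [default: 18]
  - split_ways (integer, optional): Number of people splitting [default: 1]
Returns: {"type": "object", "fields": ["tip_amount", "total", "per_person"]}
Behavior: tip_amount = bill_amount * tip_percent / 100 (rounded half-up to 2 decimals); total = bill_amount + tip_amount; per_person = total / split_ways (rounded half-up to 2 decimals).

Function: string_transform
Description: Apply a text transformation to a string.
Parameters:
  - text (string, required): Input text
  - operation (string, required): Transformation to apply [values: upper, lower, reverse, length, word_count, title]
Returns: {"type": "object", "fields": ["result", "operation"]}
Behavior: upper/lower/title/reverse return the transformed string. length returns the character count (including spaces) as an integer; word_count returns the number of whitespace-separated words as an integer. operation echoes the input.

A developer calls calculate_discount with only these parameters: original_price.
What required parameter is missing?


Required parameters: original_price, discount_code
Provided: original_price
Missing: discount_code
discount_code


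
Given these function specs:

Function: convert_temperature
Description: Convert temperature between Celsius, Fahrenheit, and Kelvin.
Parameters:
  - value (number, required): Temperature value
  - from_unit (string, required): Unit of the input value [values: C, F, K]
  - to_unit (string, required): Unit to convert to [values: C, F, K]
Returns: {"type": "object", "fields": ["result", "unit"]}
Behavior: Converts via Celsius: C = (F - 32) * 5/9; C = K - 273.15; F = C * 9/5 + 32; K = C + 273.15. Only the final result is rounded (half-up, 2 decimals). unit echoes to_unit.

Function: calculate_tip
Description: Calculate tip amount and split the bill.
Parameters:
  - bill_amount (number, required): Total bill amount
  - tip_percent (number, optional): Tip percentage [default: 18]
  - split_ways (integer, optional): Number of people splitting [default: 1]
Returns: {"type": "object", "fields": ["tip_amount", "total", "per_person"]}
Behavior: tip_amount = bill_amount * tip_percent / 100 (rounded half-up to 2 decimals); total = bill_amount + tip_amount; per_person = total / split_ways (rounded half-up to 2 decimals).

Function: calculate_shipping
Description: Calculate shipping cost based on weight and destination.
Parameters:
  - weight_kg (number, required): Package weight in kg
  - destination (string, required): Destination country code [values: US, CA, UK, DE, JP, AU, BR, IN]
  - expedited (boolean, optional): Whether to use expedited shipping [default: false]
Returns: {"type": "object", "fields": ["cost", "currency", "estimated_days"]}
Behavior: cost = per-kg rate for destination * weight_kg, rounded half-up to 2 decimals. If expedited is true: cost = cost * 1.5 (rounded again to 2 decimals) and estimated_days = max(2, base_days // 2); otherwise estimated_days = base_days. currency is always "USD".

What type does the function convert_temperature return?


The convert_temperature spec declares Returns: {"type": "object", "fields": ["result", "unit"]}
Type:
object
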